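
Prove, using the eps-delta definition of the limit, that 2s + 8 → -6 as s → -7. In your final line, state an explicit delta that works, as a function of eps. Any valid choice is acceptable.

delta = eps/2

Let eps > 0 be given. We need delta > 0 so that 0 < |s + 7| < delta implies |(2s + 8) + 6| < eps.
Since (2s + 8) + 6 = 2(s + 7), we have |(2s + 8) + 6| = 2|s + 7|.
So 2|s + 7| < eps exactly when |s + 7| < eps/2.
Choosing delta = eps/2 gives |(2s + 8) + 6| = 2|s + 7| < eps whenever |s + 7| < delta.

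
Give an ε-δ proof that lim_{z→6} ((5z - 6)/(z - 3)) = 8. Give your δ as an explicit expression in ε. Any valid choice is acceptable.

Fix ε > 0. We want δ > 0 with 0 < |z − 6| < δ ⇒ |(5z - 6)/(z - 3) − 8| < ε.
Combining over a common denominator, (5z - 6)/(z - 3) − 8 = [(5z - 6)·3 − 24·(z - 3)] / [3·(z - 3)] = -9(z − 6) / (3(z - 3)).
So |(5z - 6)/(z - 3) − 8| = 9|z − 6| / (3·|z − 3|).
Restrict δ ≤ 3/2. Then |z − 6| < 3/2 gives |z − 3| = |(z − 6) + 3| ≥ 3 − 3/2 = 3/2.
Hence |(5z - 6)/(z - 3) − 8| < 9|z − 6|/(3·(3/2)) = 2|z − 6|, which is < ε once |z − 6| < (1/2)ε.
Take δ = min(3/2, (1/2)ε). Then 0 < |z − 6| < δ forces both bounds, so |(5z - 6)/(z - 3) − 8| < ε.

δ = min(3/2, (1/2)ε)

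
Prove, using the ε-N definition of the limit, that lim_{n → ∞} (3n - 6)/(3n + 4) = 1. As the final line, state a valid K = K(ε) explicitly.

Let ε > 0 be given. For n ≥ 1, |(3n - 6)/(3n + 4) − 1| = |-30|/(3(3n + 4)) = 30/(3(3n + 4)).
Since 3n + 4 ≥ 3n for n ≥ 1, this is ≤ 30/(3·3n) = (10/3)/n.
So |(3n - 6)/(3n + 4) − 1| < ε whenever n > (10/3)/ε.
Take K = (10/3)/ε. If n > K then |(3n - 6)/(3n + 4) − 1| ≤ (10/3)/n < ε.

K = (10/3)/ε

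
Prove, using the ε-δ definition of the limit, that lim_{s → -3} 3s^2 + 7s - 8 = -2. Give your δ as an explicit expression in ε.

Let ε > 0. We want δ > 0 such that 0 < |s + 3| < δ implies |(3s^2 + 7s - 8) + 2| < ε.
(3s^2 + 7s - 8) + 2 = 3s^2 + 7s - 6 = (s + 3)(3s - 2).
So |(3s^2 + 7s - 8) + 2| = |s + 3|·|3s - 2|.
Require δ ≤ 2. Then |s + 3| < 2 gives |s| < 5, and by the triangle inequality |3s - 2| ≤ 3·5 + 2 = 17.
Hence |(3s^2 + 7s - 8) + 2| ≤ 17|s + 3| < ε provided |s + 3| < ε/17.
Take δ = min(2, ε/17). Then 0 < |s + 3| < δ gives both |s + 3| < 2 and |s + 3| < ε/17, so |(3s^2 + 7s - 8) + 2| < ε.

δ = min(2, ε/17)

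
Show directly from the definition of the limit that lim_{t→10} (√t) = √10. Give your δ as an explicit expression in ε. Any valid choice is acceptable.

Let ε > 0. We want δ > 0 such that 0 < |t − 10| < δ implies |√t − √10| < ε.
Multiplying by the conjugate, |√t − √10| = |t − 10|/(√t + √10).
Restrict δ ≤ 10 so that |t − 10| < 10 forces t > 0, and then √t + √10 > √10.
Hence |√t − √10| < |t − 10|/√10, which is < ε once |t − 10| < √10·ε.
Take δ = min(10, √10·ε). If 0 < |t − 10| < δ then t > 0 and |√t − √10| < |t − 10|/√10 < ε.

δ = min(10, √10·ε)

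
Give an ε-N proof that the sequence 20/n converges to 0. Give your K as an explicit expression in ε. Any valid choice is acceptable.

K = 20/ε

Let ε > 0. For n ≥ 1, |20/n − 0| = 20/(n) ≤ 20/n.
We need 20/n < ε, i.e. n > 20/ε.
Take K = 20/ε. If n > K then |20/n| ≤ 20/n < ε.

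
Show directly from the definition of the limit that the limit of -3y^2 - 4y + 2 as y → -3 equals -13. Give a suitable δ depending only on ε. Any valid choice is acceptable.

Fix ε > 0. We want δ > 0 such that 0 < |y + 3| < δ implies |(-3y^2 - 4y + 2) + 13| < ε.
(-3y^2 - 4y + 2) + 13 = -3y^2 - 4y + 15 = (y + 3)(-3y + 5).
So |(-3y^2 - 4y + 2) + 13| = |y + 3|·|-3y + 5|.
Require δ ≤ 1. Then |y + 3| < 1 gives |y| < 4, and by the triangle inequality |-3y + 5| ≤ 3·4 + 5 = 17.
Hence |(-3y^2 - 4y + 2) + 13| ≤ 17|y + 3| < ε provided |y + 3| < ε/17.
Take δ = min(1, ε/17). Then 0 < |y + 3| < δ gives both |y + 3| < 1 and |y + 3| < ε/17, so |(-3y^2 - 4y + 2) + 13| < ε.

δ = min(1, ε/17)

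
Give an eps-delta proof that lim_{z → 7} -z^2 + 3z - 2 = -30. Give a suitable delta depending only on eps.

delta = min(1, eps/12)

Let eps > 0 be given. We want delta > 0 such that 0 < |z − 7| < delta implies |(-z^2 + 3z - 2) + 30| < eps.
(-z^2 + 3z - 2) + 30 = -z^2 + 3z + 28 = (z − 7)(-z - 4).
So |(-z^2 + 3z - 2) + 30| = |z − 7|·|-z - 4|.
Require delta ≤ 1. Then |z − 7| < 1 gives |z| < 8, and by the triangle inequality |-z - 4| ≤ 8 + 4 = 12.
Hence |(-z^2 + 3z - 2) + 30| ≤ 12|z − 7| < eps provided |z − 7| < eps/12.
Choosing delta = min(1, eps/12) ensures both conditions, hence |(-z^2 + 3z - 2) + 30| < eps.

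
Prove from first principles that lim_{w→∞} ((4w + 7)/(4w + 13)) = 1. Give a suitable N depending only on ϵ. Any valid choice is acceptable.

Let ϵ > 0 be given. We seek N > 0 such that w > N implies |(4w + 7)/(4w + 13) − 1| < ϵ.
(4w + 7)/(4w + 13) − 1 = (4(4w + 7) − 4(4w + 13)) / (4(4w + 13)) = -24/(4(4w + 13)).
For w > 0 we have 4w + 13 > 4w, so |(4w + 7)/(4w + 13) − 1| = 24/(4(4w + 13)) < 24/(4·4w) = (3/2)/w.
Thus |(4w + 7)/(4w + 13) − 1| < ϵ whenever w > (3/2)/ϵ.
Take N = (3/2)/ϵ. If w > N then |(4w + 7)/(4w + 13) − 1| < (3/2)/w < ϵ.

N = (3/2)/ϵ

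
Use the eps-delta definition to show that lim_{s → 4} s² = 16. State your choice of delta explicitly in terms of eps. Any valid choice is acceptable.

delta = min(1, eps/9)

Suppose eps > 0. We seek delta > 0 with 0 < |s − 4| < delta ⇒ |s² − 16| < eps.
Factor: s² − 16 = (s − 4)(s + 4), so |s² − 16| = |s − 4|·|s + 4|.
Impose delta ≤ 1 so that |s| < 5; then |s + 4| ≤ 9.
Hence |s² − 16| ≤ 9|s − 4|, which is < eps once |s − 4| < eps/9.
Take delta = min(1, eps/9). If 0 < |s − 4| < delta then both bounds hold and |s² − 16| ≤ 9|s − 4| < 9·(eps/9) = eps.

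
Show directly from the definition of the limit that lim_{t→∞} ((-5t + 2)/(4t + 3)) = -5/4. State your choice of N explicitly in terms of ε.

Let ε > 0 be given. We seek N > 0 such that t > N implies |(-5t + 2)/(4t + 3) + 5/4| < ε.
(-5t + 2)/(4t + 3) + 5/4 = (4(-5t + 2) − (-5)(4t + 3)) / (4(4t + 3)) = 23/(4(4t + 3)).
For t > 0 we have 4t + 3 > 4t, so |(-5t + 2)/(4t + 3) + 5/4| = 23/(4(4t + 3)) < 23/(4·4t) = (23/16)/t.
Thus |(-5t + 2)/(4t + 3) + 5/4| < ε whenever t > (23/16)/ε.
Take N = (23/16)/ε. If t > N then |(-5t + 2)/(4t + 3) + 5/4| < (23/16)/t < ε.

N = (23/16)/ε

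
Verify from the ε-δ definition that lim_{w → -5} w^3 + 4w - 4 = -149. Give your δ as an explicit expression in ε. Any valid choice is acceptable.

δ = min(1, ε/95)

Suppose ε > 0. We want δ > 0 such that 0 < |w + 5| < δ implies |(w^3 + 4w - 4) + 149| < ε.
(w^3 + 4w - 4) + 149 = w^3 + 4w + 145 = (w + 5)(w^2 - 5w + 29).
So |(w^3 + 4w - 4) + 149| = |w + 5|·|w^2 - 5w + 29|.
Assume first that |w + 5| < 1, so |w| < 6. Then |w^2 - 5w + 29| ≤ 6^2 + 5·6 + 29 = 95.
Hence |(w^3 + 4w - 4) + 149| ≤ 95|w + 5| < ε provided |w + 5| < ε/95.
Take δ = min(1, ε/95). Then 0 < |w + 5| < δ gives both |w + 5| < 1 and |w + 5| < ε/95, so |(w^3 + 4w - 4) + 149| < ε.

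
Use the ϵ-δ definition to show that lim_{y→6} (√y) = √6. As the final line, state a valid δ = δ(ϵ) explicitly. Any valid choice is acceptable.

Fix ϵ > 0. We want δ > 0 such that 0 < |y − 6| < δ implies |√y − √6| < ϵ.
Rationalise: √y − √6 = (y − 6)/(√y + √6), so |√y − √6| = |y − 6|/(√y + √6).
Restrict δ ≤ 6 so that |y − 6| < 6 forces y > 0, and then √y + √6 > √6.
Hence |√y − √6| < |y − 6|/√6, which is < ϵ once |y − 6| < √6·ϵ.
Take δ = min(6, √6·ϵ). If 0 < |y − 6| < δ then y > 0 and |√y − √6| < |y − 6|/√6 < ϵ.

δ = min(6, √6·ϵ)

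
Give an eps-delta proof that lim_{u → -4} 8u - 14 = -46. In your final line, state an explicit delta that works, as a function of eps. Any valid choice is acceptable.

Let eps > 0. We need delta > 0 so that 0 < |u + 4| < delta implies |(8u - 14) + 46| < eps.
|(8u - 14) + 46| = |8u + 32| = 8|u + 4|.
So 8|u + 4| < eps exactly when |u + 4| < eps/8.
Choosing delta = eps/8 gives |(8u - 14) + 46| = 8|u + 4| < eps whenever |u + 4| < delta.

delta = eps/8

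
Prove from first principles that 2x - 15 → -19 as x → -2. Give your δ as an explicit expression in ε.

Let ε > 0 be given. We need δ > 0 so that 0 < |x + 2| < δ implies |(2x - 15) + 19| < ε.
Since (2x - 15) + 19 = 2(x + 2), we have |(2x - 15) + 19| = 2|x + 2|.
Thus it suffices that |x + 2| < ε/2.
Take δ = ε/2. If 0 < |x + 2| < δ then |(2x - 15) + 19| = 2|x + 2| < 2·(ε/2) = ε.

δ = ε/2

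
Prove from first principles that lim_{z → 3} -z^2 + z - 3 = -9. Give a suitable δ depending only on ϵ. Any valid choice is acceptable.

δ = min(1, ϵ/6)

Fix ϵ > 0. We want δ > 0 such that 0 < |z − 3| < δ implies |(-z^2 + z - 3) + 9| < ϵ.
(-z^2 + z - 3) + 9 = -z^2 + z + 6 = (z − 3)(-z - 2).
So |(-z^2 + z - 3) + 9| = |z − 3|·|-z - 2|.
Assume first that |z − 3| < 1, so |z| < 4. Then |-z - 2| ≤ 4 + 2 = 6.
Hence |(-z^2 + z - 3) + 9| ≤ 6|z − 3| < ϵ provided |z − 3| < ϵ/6.
Choosing δ = min(1, ϵ/6) ensures both conditions, hence |(-z^2 + z - 3) + 9| < ϵ.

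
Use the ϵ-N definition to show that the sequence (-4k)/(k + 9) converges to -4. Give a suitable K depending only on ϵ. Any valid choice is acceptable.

K = 36/ϵ

Let ϵ > 0 be given. For k ≥ 1, |(-4k)/(k + 9) + 4| = |36|/((k + 9)) = 36/((k + 9)).
Since k + 9 ≥ k for k ≥ 1, this is ≤ 36/(k) = 36/k.
So |(-4k)/(k + 9) + 4| < ϵ whenever k > 36/ϵ.
Take K = 36/ϵ. If k > K then |(-4k)/(k + 9) + 4| ≤ 36/k < ϵ.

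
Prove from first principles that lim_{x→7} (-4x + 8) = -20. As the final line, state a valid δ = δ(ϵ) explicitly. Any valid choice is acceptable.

Let ϵ > 0. We need δ > 0 so that 0 < |x − 7| < δ implies |(-4x + 8) + 20| < ϵ.
Since (-4x + 8) + 20 = -4(x − 7), we have |(-4x + 8) + 20| = 4|x − 7|.
So 4|x − 7| < ϵ exactly when |x − 7| < ϵ/4.
Take δ = ϵ/4. If 0 < |x − 7| < δ then |(-4x + 8) + 20| = 4|x − 7| < 4·(ϵ/4) = ϵ.

δ = ϵ/4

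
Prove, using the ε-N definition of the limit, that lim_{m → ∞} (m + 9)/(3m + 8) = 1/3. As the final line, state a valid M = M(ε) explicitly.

M = (19/9)/ε

Let ε > 0. For m ≥ 1, |(m + 9)/(3m + 8) − (1/3)| = |19|/(3(3m + 8)) = 19/(3(3m + 8)).
Since 3m + 8 ≥ 3m for m ≥ 1, this is ≤ 19/(3·3m) = (19/9)/m.
So |(m + 9)/(3m + 8) − (1/3)| < ε whenever m > (19/9)/ε.
Take M = (19/9)/ε. If m > M then |(m + 9)/(3m + 8) − (1/3)| ≤ (19/9)/m < ε.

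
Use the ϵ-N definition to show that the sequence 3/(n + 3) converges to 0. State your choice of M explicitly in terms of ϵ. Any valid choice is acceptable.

Let ϵ > 0. For n ≥ 1, |3/(n + 3) − 0| = 3/(n + 3) ≤ 3/n.
We need 3/n < ϵ, i.e. n > 3/ϵ.
Take M = 3/ϵ. If n > M then |3/(n + 3)| ≤ 3/n < ϵ.

M = 3/ϵ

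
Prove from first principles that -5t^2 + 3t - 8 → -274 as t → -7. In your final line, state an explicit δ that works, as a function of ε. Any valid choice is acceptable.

δ = min(1, ε/78)

Suppose ε > 0. We want δ > 0 such that 0 < |t + 7| < δ implies |(-5t^2 + 3t - 8) + 274| < ε.
(-5t^2 + 3t - 8) + 274 = -5t^2 + 3t + 266 = (t + 7)(-5t + 38).
So |(-5t^2 + 3t - 8) + 274| = |t + 7|·|-5t + 38|.
Assume first that |t + 7| < 1, so |t| < 8. Then |-5t + 38| ≤ 5·8 + 38 = 78.
Hence |(-5t^2 + 3t - 8) + 274| ≤ 78|t + 7| < ε provided |t + 7| < ε/78.
Take δ = min(1, ε/78). Then 0 < |t + 7| < δ gives both |t + 7| < 1 and |t + 7| < ε/78, so |(-5t^2 + 3t - 8) + 274| < ε.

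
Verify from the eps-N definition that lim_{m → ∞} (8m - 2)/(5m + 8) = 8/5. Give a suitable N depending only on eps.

Suppose eps > 0. For m ≥ 1, |(8m - 2)/(5m + 8) − (8/5)| = |-74|/(5(5m + 8)) = 74/(5(5m + 8)).
Since 5m + 8 ≥ 5m for m ≥ 1, this is ≤ 74/(5·5m) = (74/25)/m.
So |(8m - 2)/(5m + 8) − (8/5)| < eps whenever m > (74/25)/eps.
Take N = (74/25)/eps. If m > N then |(8m - 2)/(5m + 8) − (8/5)| ≤ (74/25)/m < eps.

N = (74/25)/eps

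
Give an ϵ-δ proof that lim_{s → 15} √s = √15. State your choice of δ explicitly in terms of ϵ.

Suppose ϵ > 0. We want δ > 0 such that 0 < |s − 15| < δ implies |√s − √15| < ϵ.
Rationalise: √s − √15 = (s − 15)/(√s + √15), so |√s − √15| = |s − 15|/(√s + √15).
Restrict δ ≤ 15 so that |s − 15| < 15 forces s > 0, and then √s + √15 > √15.
Hence |√s − √15| < |s − 15|/√15, which is < ϵ once |s − 15| < √15·ϵ.
Take δ = min(15, √15·ϵ). If 0 < |s − 15| < δ then s > 0 and |√s − √15| < |s − 15|/√15 < ϵ.

δ = min(15, √15·ϵ)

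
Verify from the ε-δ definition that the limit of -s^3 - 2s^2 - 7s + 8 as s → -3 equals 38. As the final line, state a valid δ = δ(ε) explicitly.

δ = min(1, ε/30)

Let ε > 0. We want δ > 0 such that 0 < |s + 3| < δ implies |(-s^3 - 2s^2 - 7s + 8) − 38| < ε.
(-s^3 - 2s^2 - 7s + 8) − 38 = -s^3 - 2s^2 - 7s - 30 = (s + 3)(-s^2 + s - 10).
So |(-s^3 - 2s^2 - 7s + 8) − 38| = |s + 3|·|-s^2 + s - 10|.
Assume first that |s + 3| < 1, so |s| < 4. Then |-s^2 + s - 10| ≤ 4^2 + 4 + 10 = 30.
Hence |(-s^3 - 2s^2 - 7s + 8) − 38| ≤ 30|s + 3| < ε provided |s + 3| < ε/30.
Take δ = min(1, ε/30). Then 0 < |s + 3| < δ gives both |s + 3| < 1 and |s + 3| < ε/30, so |(-s^3 - 2s^2 - 7s + 8) − 38| < ε.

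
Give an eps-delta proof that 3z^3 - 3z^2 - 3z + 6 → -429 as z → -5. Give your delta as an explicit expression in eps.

Let eps > 0. We want delta > 0 such that 0 < |z + 5| < delta implies |(3z^3 - 3z^2 - 3z + 6) + 429| < eps.
(3z^3 - 3z^2 - 3z + 6) + 429 = 3z^3 - 3z^2 - 3z + 435 = (z + 5)(3z^2 - 18z + 87).
So |(3z^3 - 3z^2 - 3z + 6) + 429| = |z + 5|·|3z^2 - 18z + 87|.
Assume first that |z + 5| < 1, so |z| < 6. Then |3z^2 - 18z + 87| ≤ 3·6^2 + 18·6 + 87 = 303.
Hence |(3z^3 - 3z^2 - 3z + 6) + 429| ≤ 303|z + 5| < eps provided |z + 5| < eps/303.
Take delta = min(1, eps/303). Then 0 < |z + 5| < delta gives both |z + 5| < 1 and |z + 5| < eps/303, so |(3z^3 - 3z^2 - 3z + 6) + 429| < eps.

delta = min(1, eps/303)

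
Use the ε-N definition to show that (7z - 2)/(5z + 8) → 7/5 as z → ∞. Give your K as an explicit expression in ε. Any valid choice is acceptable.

K = (66/25)/ε

Suppose ε > 0. We seek K > 0 such that z > K implies |(7z - 2)/(5z + 8) − (7/5)| < ε.
(7z - 2)/(5z + 8) − (7/5) = (5(7z - 2) − 7(5z + 8)) / (5(5z + 8)) = -66/(5(5z + 8)).
For z > 0 we have 5z + 8 > 5z, so |(7z - 2)/(5z + 8) − (7/5)| = 66/(5(5z + 8)) < 66/(5·5z) = (66/25)/z.
Thus |(7z - 2)/(5z + 8) − (7/5)| < ε whenever z > (66/25)/ε.
Take K = (66/25)/ε. If z > K then |(7z - 2)/(5z + 8) − (7/5)| < (66/25)/z < ε.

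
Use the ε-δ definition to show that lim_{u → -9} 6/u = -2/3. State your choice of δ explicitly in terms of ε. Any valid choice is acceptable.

δ = min(9/2, (27/4)ε)

Let ε > 0. We seek δ > 0 such that 0 < |u + 9| < δ implies |6/u + 2/3| < ε.
|6/u + 2/3| = 6·|-9 − u|/(9·|u|) = 6|u + 9|/(9|u|).
Restrict δ ≤ 9/2. Then |u + 9| < 9/2 gives |u| > 9/2, so 9|u| > 81/2.
Then |6/u + 2/3| < 6|u + 9|/(81/2), which is < ε when |u + 9| < (27/4)ε.
Take δ = min(9/2, (27/4)ε). Then 0 < |u + 9| < δ gives both |u + 9| < 9/2 and |u + 9| < (27/4)ε, so |6/u + 2/3| < ε.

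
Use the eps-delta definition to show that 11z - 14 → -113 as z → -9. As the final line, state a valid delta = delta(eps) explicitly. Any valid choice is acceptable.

Let eps > 0. We need delta > 0 so that 0 < |z + 9| < delta implies |(11z - 14) + 113| < eps.
Since (11z - 14) + 113 = 11(z + 9), we have |(11z - 14) + 113| = 11|z + 9|.
So 11|z + 9| < eps exactly when |z + 9| < eps/11.
Take delta = eps/11. If 0 < |z + 9| < delta then |(11z - 14) + 113| = 11|z + 9| < 11·(eps/11) = eps.

delta = eps/11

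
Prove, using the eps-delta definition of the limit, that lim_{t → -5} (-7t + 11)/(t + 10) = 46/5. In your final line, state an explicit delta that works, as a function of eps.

Suppose eps > 0. We want delta > 0 with 0 < |t + 5| < delta ⇒ |(-7t + 11)/(t + 10) − (46/5)| < eps.
Combining over a common denominator, (-7t + 11)/(t + 10) − (46/5) = [(-7t + 11)·5 − 46·(t + 10)] / [5·(t + 10)] = -81(t + 5) / (5(t + 10)).
So |(-7t + 11)/(t + 10) − (46/5)| = 81|t + 5| / (5·|t + 10|).
Require delta ≤ 5/2, so |t + 10| ≥ |5| − |t + 5| > 5 − 5/2 = 5/2.
Hence |(-7t + 11)/(t + 10) − (46/5)| < 81|t + 5|/(5·(5/2)) = (162/25)|t + 5|, which is < eps once |t + 5| < (25/162)eps.
Take delta = min(5/2, (25/162)eps). Then 0 < |t + 5| < delta forces both bounds, so |(-7t + 11)/(t + 10) − (46/5)| < eps.

delta = min(5/2, (25/162)eps)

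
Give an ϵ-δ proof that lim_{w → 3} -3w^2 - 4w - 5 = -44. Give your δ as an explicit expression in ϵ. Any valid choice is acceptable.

δ = min(1, ϵ/25)

Fix ϵ > 0. We want δ > 0 such that 0 < |w − 3| < δ implies |(-3w^2 - 4w - 5) + 44| < ϵ.
(-3w^2 - 4w - 5) + 44 = -3w^2 - 4w + 39 = (w − 3)(-3w - 13).
So |(-3w^2 - 4w - 5) + 44| = |w − 3|·|-3w - 13|.
Require δ ≤ 1. Then |w − 3| < 1 gives |w| < 4, and by the triangle inequality |-3w - 13| ≤ 3·4 + 13 = 25.
Hence |(-3w^2 - 4w - 5) + 44| ≤ 25|w − 3| < ϵ provided |w − 3| < ϵ/25.
Choosing δ = min(1, ϵ/25) ensures both conditions, hence |(-3w^2 - 4w - 5) + 44| < ϵ.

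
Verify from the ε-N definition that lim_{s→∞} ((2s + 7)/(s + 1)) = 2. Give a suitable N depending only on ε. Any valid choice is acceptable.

N = 5/ε

Fix ε > 0. We seek N > 0 such that s > N implies |(2s + 7)/(s + 1) − 2| < ε.
(2s + 7)/(s + 1) − 2 = ((2s + 7) − 2(s + 1)) / ((s + 1)) = 5/((s + 1)).
For s > 0 we have s + 1 > s, so |(2s + 7)/(s + 1) − 2| = 5/((s + 1)) < 5/(s) = 5/s.
Thus |(2s + 7)/(s + 1) − 2| < ε whenever s > 5/ε.
Take N = 5/ε. If s > N then |(2s + 7)/(s + 1) − 2| < 5/s < ε.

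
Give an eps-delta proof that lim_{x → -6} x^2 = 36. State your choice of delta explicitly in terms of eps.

delta = min(1, eps/13)

Let eps > 0. We seek delta > 0 with 0 < |x + 6| < delta ⇒ |x^2 − 36| < eps.
Factor: x^2 − 36 = (x + 6)(x - 6), so |x^2 − 36| = |x + 6|·|x - 6|.
Restrict delta ≤ 1. Then |x + 6| < 1 gives |x| < 7, so by the triangle inequality |x - 6| ≤ 7 + 6 = 13.
Hence |x^2 − 36| ≤ 13|x + 6|, which is < eps once |x + 6| < eps/13.
Take delta = min(1, eps/13). If 0 < |x + 6| < delta then both bounds hold and |x^2 − 36| ≤ 13|x + 6| < 13·(eps/13) = eps.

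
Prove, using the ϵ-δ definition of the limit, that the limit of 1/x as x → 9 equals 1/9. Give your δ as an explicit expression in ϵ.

Let ϵ > 0 be given. We seek δ > 0 such that 0 < |x − 9| < δ implies |1/x − (1/9)| < ϵ.
|1/x − (1/9)| = |9 − x|/(9·|x|) = |x − 9|/(9|x|).
Restrict δ ≤ 9/2. Then |x − 9| < 9/2 gives |x| > 9/2, so 9|x| > 81/2.
Then |1/x − (1/9)| < |x − 9|/(81/2), which is < ϵ when |x − 9| < (81/2)ϵ.
Take δ = min(9/2, (81/2)ϵ). Then 0 < |x − 9| < δ gives both |x − 9| < 9/2 and |x − 9| < (81/2)ϵ, so |1/x − (1/9)| < ϵ.

δ = min(9/2, (81/2)ϵ)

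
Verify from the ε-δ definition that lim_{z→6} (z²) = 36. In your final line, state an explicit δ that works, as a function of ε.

Let ε > 0 be given. We seek δ > 0 with 0 < |z − 6| < δ ⇒ |z² − 36| < ε.
Factor: z² − 36 = (z − 6)(z + 6), so |z² − 36| = |z − 6|·|z + 6|.
Restrict δ ≤ 1. Then |z − 6| < 1 gives |z| < 7, so by the triangle inequality |z + 6| ≤ 7 + 6 = 13.
Hence |z² − 36| ≤ 13|z − 6|, which is < ε once |z − 6| < ε/13.
Take δ = min(1, ε/13). If 0 < |z − 6| < δ then both bounds hold and |z² − 36| ≤ 13|z − 6| < 13·(ε/13) = ε.

δ = min(1, ε/13)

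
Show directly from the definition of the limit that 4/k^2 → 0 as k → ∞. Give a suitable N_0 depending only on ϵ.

N_0 = (4/ϵ)^{1/2}

Let ϵ > 0. For k ≥ 1, |4/k^2 − 0| = 4/k^2.
4/k^2 < ϵ ⇔ k^2 > 4/ϵ ⇔ k > (4/ϵ)^{1/2}.
Take N_0 = (4/ϵ)^{1/2}. Then k > N_0 implies 4/k^2 < ϵ.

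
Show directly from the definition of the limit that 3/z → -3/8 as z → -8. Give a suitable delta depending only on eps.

Suppose eps > 0. We seek delta > 0 such that 0 < |z + 8| < delta implies |3/z + 3/8| < eps.
|3/z + 3/8| = 3·|-8 − z|/(8·|z|) = 3|z + 8|/(8|z|).
Require delta ≤ 4 so that |z| > 8 − 4 = 4, hence 8|z| > 32.
Then |3/z + 3/8| < 3|z + 8|/32, which is < eps when |z + 8| < (32/3)eps.
Take delta = min(4, (32/3)eps). Then 0 < |z + 8| < delta gives both |z + 8| < 4 and |z + 8| < (32/3)eps, so |3/z + 3/8| < eps.

delta = min(4, (32/3)eps)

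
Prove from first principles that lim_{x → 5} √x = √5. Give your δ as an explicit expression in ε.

Let ε > 0. We want δ > 0 such that 0 < |x − 5| < δ implies |√x − √5| < ε.
Multiplying by the conjugate, |√x − √5| = |x − 5|/(√x + √5).
Restrict δ ≤ 5 so that |x − 5| < 5 forces x > 0, and then √x + √5 > √5.
Hence |√x − √5| < |x − 5|/√5, which is < ε once |x − 5| < √5·ε.
Take δ = min(5, √5·ε). If 0 < |x − 5| < δ then x > 0 and |√x − √5| < |x − 5|/√5 < ε.

δ = min(5, √5·ε)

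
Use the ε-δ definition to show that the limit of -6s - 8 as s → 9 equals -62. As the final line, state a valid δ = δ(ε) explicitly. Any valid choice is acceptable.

Let ε > 0. We need δ > 0 so that 0 < |s − 9| < δ implies |(-6s - 8) + 62| < ε.
Since (-6s - 8) + 62 = -6(s − 9), we have |(-6s - 8) + 62| = 6|s − 9|.
Thus it suffices that |s − 9| < ε/6.
Choosing δ = ε/6 gives |(-6s - 8) + 62| = 6|s − 9| < ε whenever |s − 9| < δ.

δ = ε/6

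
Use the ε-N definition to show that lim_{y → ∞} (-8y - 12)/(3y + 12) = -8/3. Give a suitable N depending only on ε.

N = (20/3)/ε

Suppose ε > 0. We seek N > 0 such that y > N implies |(-8y - 12)/(3y + 12) + 8/3| < ε.
(-8y - 12)/(3y + 12) + 8/3 = (3(-8y - 12) − (-8)(3y + 12)) / (3(3y + 12)) = 60/(3(3y + 12)).
For y > 0 we have 3y + 12 > 3y, so |(-8y - 12)/(3y + 12) + 8/3| = 60/(3(3y + 12)) < 60/(3·3y) = (20/3)/y.
Thus |(-8y - 12)/(3y + 12) + 8/3| < ε whenever y > (20/3)/ε.
Take N = (20/3)/ε. If y > N then |(-8y - 12)/(3y + 12) + 8/3| < (20/3)/y < ε.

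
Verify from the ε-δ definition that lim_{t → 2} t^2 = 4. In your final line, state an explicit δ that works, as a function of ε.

δ = min(1, ε/5)

Let ε > 0. We seek δ > 0 with 0 < |t − 2| < δ ⇒ |t^2 − 4| < ε.
Factor: t^2 − 4 = (t − 2)(t + 2), so |t^2 − 4| = |t − 2|·|t + 2|.
Impose δ ≤ 1 so that |t| < 3; then |t + 2| ≤ 5.
Hence |t^2 − 4| ≤ 5|t − 2|, which is < ε once |t − 2| < ε/5.
Take δ = min(1, ε/5). If 0 < |t − 2| < δ then both bounds hold and |t^2 − 4| ≤ 5|t − 2| < 5·(ε/5) = ε.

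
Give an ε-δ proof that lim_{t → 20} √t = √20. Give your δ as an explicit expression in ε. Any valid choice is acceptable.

Suppose ε > 0. We want δ > 0 such that 0 < |t − 20| < δ implies |√t − √20| < ε.
Rationalise: √t − √20 = (t − 20)/(√t + √20), so |√t − √20| = |t − 20|/(√t + √20).
Restrict δ ≤ 20 so that |t − 20| < 20 forces t > 0, and then √t + √20 > √20.
Hence |√t − √20| < |t − 20|/√20, which is < ε once |t − 20| < √20·ε.
Take δ = min(20, √20·ε). If 0 < |t − 20| < δ then t > 0 and |√t − √20| < |t − 20|/√20 < ε.

δ = min(20, √20·ε)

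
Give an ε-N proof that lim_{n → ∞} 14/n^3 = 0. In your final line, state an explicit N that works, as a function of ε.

Let ε > 0 be given. For n ≥ 1, |14/n^3 − 0| = 14/n^3.
14/n^3 < ε ⇔ n^3 > 14/ε ⇔ n > (14/ε)^{1/3}.
Take N = (14/ε)^{1/3}. Then n > N implies 14/n^3 < ε.

N = (14/ε)^{1/3}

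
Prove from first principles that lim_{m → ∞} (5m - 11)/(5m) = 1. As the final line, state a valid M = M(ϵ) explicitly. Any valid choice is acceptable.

Let ϵ > 0. For m ≥ 1, |(5m - 11)/(5m) − 1| = |-55|/(5(5m)) = 55/(5(5m)).
Since 5m ≥ 5m for m ≥ 1, this is ≤ 55/(5·5m) = (11/5)/m.
So |(5m - 11)/(5m) − 1| < ϵ whenever m > (11/5)/ϵ.
Take M = (11/5)/ϵ. If m > M then |(5m - 11)/(5m) − 1| ≤ (11/5)/m < ϵ.

M = (11/5)/ϵ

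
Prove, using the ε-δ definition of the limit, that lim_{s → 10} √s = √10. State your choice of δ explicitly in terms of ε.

Let ε > 0. We want δ > 0 such that 0 < |s − 10| < δ implies |√s − √10| < ε.
Multiplying by the conjugate, |√s − √10| = |s − 10|/(√s + √10).
Restrict δ ≤ 10 so that |s − 10| < 10 forces s > 0, and then √s + √10 > √10.
Hence |√s − √10| < |s − 10|/√10, which is < ε once |s − 10| < √10·ε.
Take δ = min(10, √10·ε). If 0 < |s − 10| < δ then s > 0 and |√s − √10| < |s − 10|/√10 < ε.

δ = min(10, √10·ε)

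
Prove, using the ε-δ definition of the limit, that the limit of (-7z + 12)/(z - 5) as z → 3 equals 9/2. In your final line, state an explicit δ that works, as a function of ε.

δ = min(1, (2/23)ε)

Suppose ε > 0. We want δ > 0 with 0 < |z − 3| < δ ⇒ |(-7z + 12)/(z - 5) − (9/2)| < ε.
Combining over a common denominator, (-7z + 12)/(z - 5) − (9/2) = [(-7z + 12)·(-2) − (-9)·(z - 5)] / [(-2)·(z - 5)] = 23(z − 3) / ((-2)(z - 5)).
So |(-7z + 12)/(z - 5) − (9/2)| = 23|z − 3| / (2·|z − 5|).
Require δ ≤ 1, so |z − 5| ≥ |-2| − |z − 3| > 2 − 1 = 1.
Hence |(-7z + 12)/(z - 5) − (9/2)| < 23|z − 3|/(2·1) = (23/2)|z − 3|, which is < ε once |z − 3| < (2/23)ε.
Take δ = min(1, (2/23)ε). Then 0 < |z − 3| < δ forces both bounds, so |(-7z + 12)/(z - 5) − (9/2)| < ε.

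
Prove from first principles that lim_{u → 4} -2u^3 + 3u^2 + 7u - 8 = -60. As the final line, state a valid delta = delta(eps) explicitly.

delta = min(1, eps/88)

Fix eps > 0. We want delta > 0 such that 0 < |u − 4| < delta implies |(-2u^3 + 3u^2 + 7u - 8) + 60| < eps.
(-2u^3 + 3u^2 + 7u - 8) + 60 = -2u^3 + 3u^2 + 7u + 52 = (u − 4)(-2u^2 - 5u - 13).
So |(-2u^3 + 3u^2 + 7u - 8) + 60| = |u − 4|·|-2u^2 - 5u - 13|.
Assume first that |u − 4| < 1, so |u| < 5. Then |-2u^2 - 5u - 13| ≤ 2·5^2 + 5·5 + 13 = 88.
Hence |(-2u^3 + 3u^2 + 7u - 8) + 60| ≤ 88|u − 4| < eps provided |u − 4| < eps/88.
Choosing delta = min(1, eps/88) ensures both conditions, hence |(-2u^3 + 3u^2 + 7u - 8) + 60| < eps.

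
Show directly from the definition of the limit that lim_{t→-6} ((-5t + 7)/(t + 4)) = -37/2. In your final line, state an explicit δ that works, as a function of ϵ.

Suppose ϵ > 0. We want δ > 0 with 0 < |t + 6| < δ ⇒ |(-5t + 7)/(t + 4) + 37/2| < ϵ.
Combining over a common denominator, (-5t + 7)/(t + 4) + 37/2 = [(-5t + 7)·(-2) − 37·(t + 4)] / [(-2)·(t + 4)] = -27(t + 6) / ((-2)(t + 4)).
So |(-5t + 7)/(t + 4) + 37/2| = 27|t + 6| / (2·|t + 4|).
Restrict δ ≤ 1. Then |t + 6| < 1 gives |t + 4| = |(t + 6) + (-2)| ≥ 2 − 1 = 1.
Hence |(-5t + 7)/(t + 4) + 37/2| < 27|t + 6|/(2·1) = (27/2)|t + 6|, which is < ϵ once |t + 6| < (2/27)ϵ.
Take δ = min(1, (2/27)ϵ). Then 0 < |t + 6| < δ forces both bounds, so |(-5t + 7)/(t + 4) + 37/2| < ϵ.

δ = min(1, (2/27)ϵ)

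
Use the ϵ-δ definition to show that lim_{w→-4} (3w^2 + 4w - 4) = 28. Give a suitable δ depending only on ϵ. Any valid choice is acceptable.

δ = min(1, ϵ/23)

Let ϵ > 0 be given. We want δ > 0 such that 0 < |w + 4| < δ implies |(3w^2 + 4w - 4) − 28| < ϵ.
(3w^2 + 4w - 4) − 28 = 3w^2 + 4w - 32 = (w + 4)(3w - 8).
So |(3w^2 + 4w - 4) − 28| = |w + 4|·|3w - 8|.
Assume first that |w + 4| < 1, so |w| < 5. Then |3w - 8| ≤ 3·5 + 8 = 23.
Hence |(3w^2 + 4w - 4) − 28| ≤ 23|w + 4| < ϵ provided |w + 4| < ϵ/23.
Choosing δ = min(1, ϵ/23) ensures both conditions, hence |(3w^2 + 4w - 4) − 28| < ϵ.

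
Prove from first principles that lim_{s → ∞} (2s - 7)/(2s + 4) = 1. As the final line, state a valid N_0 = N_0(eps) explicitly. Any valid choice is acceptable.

N_0 = (11/2)/eps

Suppose eps > 0. We seek N_0 > 0 such that s > N_0 implies |(2s - 7)/(2s + 4) − 1| < eps.
(2s - 7)/(2s + 4) − 1 = (2(2s - 7) − 2(2s + 4)) / (2(2s + 4)) = -22/(2(2s + 4)).
For s > 0 we have 2s + 4 > 2s, so |(2s - 7)/(2s + 4) − 1| = 22/(2(2s + 4)) < 22/(2·2s) = (11/2)/s.
Thus |(2s - 7)/(2s + 4) − 1| < eps whenever s > (11/2)/eps.
Take N_0 = (11/2)/eps. If s > N_0 then |(2s - 7)/(2s + 4) − 1| < (11/2)/s < eps.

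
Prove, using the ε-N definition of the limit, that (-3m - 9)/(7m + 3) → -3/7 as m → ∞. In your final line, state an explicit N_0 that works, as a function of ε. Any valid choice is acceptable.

Suppose ε > 0. For m ≥ 1, |(-3m - 9)/(7m + 3) + 3/7| = |-54|/(7(7m + 3)) = 54/(7(7m + 3)).
Since 7m + 3 ≥ 7m for m ≥ 1, this is ≤ 54/(7·7m) = (54/49)/m.
So |(-3m - 9)/(7m + 3) + 3/7| < ε whenever m > (54/49)/ε.
Take N_0 = (54/49)/ε. If m > N_0 then |(-3m - 9)/(7m + 3) + 3/7| ≤ (54/49)/m < ε.

N_0 = (54/49)/ε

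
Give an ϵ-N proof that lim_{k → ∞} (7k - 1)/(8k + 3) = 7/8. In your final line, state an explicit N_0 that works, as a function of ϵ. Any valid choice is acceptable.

Suppose ϵ > 0. For k ≥ 1, |(7k - 1)/(8k + 3) − (7/8)| = |-29|/(8(8k + 3)) = 29/(8(8k + 3)).
Since 8k + 3 ≥ 8k for k ≥ 1, this is ≤ 29/(8·8k) = (29/64)/k.
So |(7k - 1)/(8k + 3) − (7/8)| < ϵ whenever k > (29/64)/ϵ.
Take N_0 = (29/64)/ϵ. If k > N_0 then |(7k - 1)/(8k + 3) − (7/8)| ≤ (29/64)/k < ϵ.

N_0 = (29/64)/ϵ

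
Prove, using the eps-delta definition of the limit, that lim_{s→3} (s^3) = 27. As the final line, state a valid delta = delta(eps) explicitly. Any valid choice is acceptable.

Fix eps > 0. We seek delta > 0 with 0 < |s − 3| < delta ⇒ |s^3 − 27| < eps.
Factor: s^3 − 27 = (s − 3)(s^2 + 3s + 9), so |s^3 − 27| = |s − 3|·|s^2 + 3s + 9|.
Impose delta ≤ 2 so that |s| < 5; then |s^2 + 3s + 9| ≤ 49.
Hence |s^3 − 27| ≤ 49|s − 3|, which is < eps once |s − 3| < eps/49.
Take delta = min(2, eps/49). If 0 < |s − 3| < delta then both bounds hold and |s^3 − 27| ≤ 49|s − 3| < 49·(eps/49) = eps.

delta = min(2, eps/49)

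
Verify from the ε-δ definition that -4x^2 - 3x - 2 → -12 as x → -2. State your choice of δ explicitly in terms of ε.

δ = min(1, ε/17)

Fix ε > 0. We want δ > 0 such that 0 < |x + 2| < δ implies |(-4x^2 - 3x - 2) + 12| < ε.
(-4x^2 - 3x - 2) + 12 = -4x^2 - 3x + 10 = (x + 2)(-4x + 5).
So |(-4x^2 - 3x - 2) + 12| = |x + 2|·|-4x + 5|.
Require δ ≤ 1. Then |x + 2| < 1 gives |x| < 3, and by the triangle inequality |-4x + 5| ≤ 4·3 + 5 = 17.
Hence |(-4x^2 - 3x - 2) + 12| ≤ 17|x + 2| < ε provided |x + 2| < ε/17.
Choosing δ = min(1, ε/17) ensures both conditions, hence |(-4x^2 - 3x - 2) + 12| < ε.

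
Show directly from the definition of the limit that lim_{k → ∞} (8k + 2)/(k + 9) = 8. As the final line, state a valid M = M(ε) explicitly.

M = 70/ε

Let ε > 0. For k ≥ 1, |(8k + 2)/(k + 9) − 8| = |-70|/((k + 9)) = 70/((k + 9)).
Since k + 9 ≥ k for k ≥ 1, this is ≤ 70/(k) = 70/k.
So |(8k + 2)/(k + 9) − 8| < ε whenever k > 70/ε.
Take M = 70/ε. If k > M then |(8k + 2)/(k + 9) − 8| ≤ 70/k < ε.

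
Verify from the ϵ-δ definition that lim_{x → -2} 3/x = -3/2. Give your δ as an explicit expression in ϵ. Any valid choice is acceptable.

Fix ϵ > 0. We seek δ > 0 such that 0 < |x + 2| < δ implies |3/x + 3/2| < ϵ.
|3/x + 3/2| = 3·|-2 − x|/(2·|x|) = 3|x + 2|/(2|x|).
Require δ ≤ 1 so that |x| > 2 − 1 = 1, hence 2|x| > 2.
Then |3/x + 3/2| < 3|x + 2|/2, which is < ϵ when |x + 2| < (2/3)ϵ.
Take δ = min(1, (2/3)ϵ). Then 0 < |x + 2| < δ gives both |x + 2| < 1 and |x + 2| < (2/3)ϵ, so |3/x + 3/2| < ϵ.

δ = min(1, (2/3)ϵ)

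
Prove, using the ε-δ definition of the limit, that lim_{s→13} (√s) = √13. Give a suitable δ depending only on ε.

Let ε > 0 be given. We want δ > 0 such that 0 < |s − 13| < δ implies |√s − √13| < ε.
Rationalise: √s − √13 = (s − 13)/(√s + √13), so |√s − √13| = |s − 13|/(√s + √13).
Restrict δ ≤ 13 so that |s − 13| < 13 forces s > 0, and then √s + √13 > √13.
Hence |√s − √13| < |s − 13|/√13, which is < ε once |s − 13| < √13·ε.
Take δ = min(13, √13·ε). If 0 < |s − 13| < δ then s > 0 and |√s − √13| < |s − 13|/√13 < ε.

δ = min(13, √13·ε)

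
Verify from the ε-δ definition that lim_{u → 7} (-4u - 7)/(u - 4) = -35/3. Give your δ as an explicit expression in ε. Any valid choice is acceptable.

δ = min(3/2, (9/46)ε)

Let ε > 0. We want δ > 0 with 0 < |u − 7| < δ ⇒ |(-4u - 7)/(u - 4) + 35/3| < ε.
Combining over a common denominator, (-4u - 7)/(u - 4) + 35/3 = [(-4u - 7)·3 − (-35)·(u - 4)] / [3·(u - 4)] = 23(u − 7) / (3(u - 4)).
So |(-4u - 7)/(u - 4) + 35/3| = 23|u − 7| / (3·|u − 4|).
Restrict δ ≤ 3/2. Then |u − 7| < 3/2 gives |u − 4| = |(u − 7) + 3| ≥ 3 − 3/2 = 3/2.
Hence |(-4u - 7)/(u - 4) + 35/3| < 23|u − 7|/(3·(3/2)) = (46/9)|u − 7|, which is < ε once |u − 7| < (9/46)ε.
Take δ = min(3/2, (9/46)ε). Then 0 < |u − 7| < δ forces both bounds, so |(-4u - 7)/(u - 4) + 35/3| < ε.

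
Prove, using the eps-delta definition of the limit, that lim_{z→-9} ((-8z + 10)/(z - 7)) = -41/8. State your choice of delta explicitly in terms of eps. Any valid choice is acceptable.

delta = min(8, (64/23)eps)

Let eps > 0 be given. We want delta > 0 with 0 < |z + 9| < delta ⇒ |(-8z + 10)/(z - 7) + 41/8| < eps.
Combining over a common denominator, (-8z + 10)/(z - 7) + 41/8 = [(-8z + 10)·(-16) − 82·(z - 7)] / [(-16)·(z - 7)] = 46(z + 9) / ((-16)(z - 7)).
So |(-8z + 10)/(z - 7) + 41/8| = 46|z + 9| / (16·|z − 7|).
Require delta ≤ 8, so |z − 7| ≥ |-16| − |z + 9| > 16 − 8 = 8.
Hence |(-8z + 10)/(z - 7) + 41/8| < 46|z + 9|/(16·8) = (23/64)|z + 9|, which is < eps once |z + 9| < (64/23)eps.
Take delta = min(8, (64/23)eps). Then 0 < |z + 9| < delta forces both bounds, so |(-8z + 10)/(z - 7) + 41/8| < eps.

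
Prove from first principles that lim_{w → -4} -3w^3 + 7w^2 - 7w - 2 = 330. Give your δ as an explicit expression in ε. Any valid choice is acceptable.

Suppose ε > 0. We want δ > 0 such that 0 < |w + 4| < δ implies |(-3w^3 + 7w^2 - 7w - 2) − 330| < ε.
(-3w^3 + 7w^2 - 7w - 2) − 330 = -3w^3 + 7w^2 - 7w - 332 = (w + 4)(-3w^2 + 19w - 83).
So |(-3w^3 + 7w^2 - 7w - 2) − 330| = |w + 4|·|-3w^2 + 19w - 83|.
Require δ ≤ 1. Then |w + 4| < 1 gives |w| < 5, and by the triangle inequality |-3w^2 + 19w - 83| ≤ 3·5^2 + 19·5 + 83 = 253.
Hence |(-3w^3 + 7w^2 - 7w - 2) − 330| ≤ 253|w + 4| < ε provided |w + 4| < ε/253.
Take δ = min(1, ε/253). Then 0 < |w + 4| < δ gives both |w + 4| < 1 and |w + 4| < ε/253, so |(-3w^3 + 7w^2 - 7w - 2) − 330| < ε.

δ = min(1, ε/253)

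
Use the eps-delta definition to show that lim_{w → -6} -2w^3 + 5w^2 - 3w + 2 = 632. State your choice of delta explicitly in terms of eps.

delta = min(1, eps/322)

Let eps > 0. We want delta > 0 such that 0 < |w + 6| < delta implies |(-2w^3 + 5w^2 - 3w + 2) − 632| < eps.
(-2w^3 + 5w^2 - 3w + 2) − 632 = -2w^3 + 5w^2 - 3w - 630 = (w + 6)(-2w^2 + 17w - 105).
So |(-2w^3 + 5w^2 - 3w + 2) − 632| = |w + 6|·|-2w^2 + 17w - 105|.
Require delta ≤ 1. Then |w + 6| < 1 gives |w| < 7, and by the triangle inequality |-2w^2 + 17w - 105| ≤ 2·7^2 + 17·7 + 105 = 322.
Hence |(-2w^3 + 5w^2 - 3w + 2) − 632| ≤ 322|w + 6| < eps provided |w + 6| < eps/322.
Choosing delta = min(1, eps/322) ensures both conditions, hence |(-2w^3 + 5w^2 - 3w + 2) − 632| < eps.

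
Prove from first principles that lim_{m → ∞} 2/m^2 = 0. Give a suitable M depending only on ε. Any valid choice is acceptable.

M = (2/ε)^{1/2}

Let ε > 0 be given. For m ≥ 1, |2/m^2 − 0| = 2/m^2.
2/m^2 < ε ⇔ m^2 > 2/ε ⇔ m > (2/ε)^{1/2}.
Take M = (2/ε)^{1/2}. Then m > M implies 2/m^2 < ε.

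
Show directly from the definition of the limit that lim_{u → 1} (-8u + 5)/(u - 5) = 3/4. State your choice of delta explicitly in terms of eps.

Suppose eps > 0. We want delta > 0 with 0 < |u − 1| < delta ⇒ |(-8u + 5)/(u - 5) − (3/4)| < eps.
Combining over a common denominator, (-8u + 5)/(u - 5) − (3/4) = [(-8u + 5)·(-4) − (-3)·(u - 5)] / [(-4)·(u - 5)] = 35(u − 1) / ((-4)(u - 5)).
So |(-8u + 5)/(u - 5) − (3/4)| = 35|u − 1| / (4·|u − 5|).
Require delta ≤ 2, so |u − 5| ≥ |-4| − |u − 1| > 4 − 2 = 2.
Hence |(-8u + 5)/(u - 5) − (3/4)| < 35|u − 1|/(4·2) = (35/8)|u − 1|, which is < eps once |u − 1| < (8/35)eps.
Take delta = min(2, (8/35)eps). Then 0 < |u − 1| < delta forces both bounds, so |(-8u + 5)/(u - 5) − (3/4)| < eps.

delta = min(2, (8/35)eps)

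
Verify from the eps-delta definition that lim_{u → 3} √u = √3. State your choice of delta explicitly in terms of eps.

Let eps > 0. We want delta > 0 such that 0 < |u − 3| < delta implies |√u − √3| < eps.
Rationalise: √u − √3 = (u − 3)/(√u + √3), so |√u − √3| = |u − 3|/(√u + √3).
Restrict delta ≤ 3 so that |u − 3| < 3 forces u > 0, and then √u + √3 > √3.
Hence |√u − √3| < |u − 3|/√3, which is < eps once |u − 3| < √3·eps.
Take delta = min(3, √3·eps). If 0 < |u − 3| < delta then u > 0 and |√u − √3| < |u − 3|/√3 < eps.

delta = min(3, √3·eps)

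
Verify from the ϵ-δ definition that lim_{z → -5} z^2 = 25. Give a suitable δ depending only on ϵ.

δ = min(1, ϵ/11)

Suppose ϵ > 0. We seek δ > 0 with 0 < |z + 5| < δ ⇒ |z^2 − 25| < ϵ.
Factor: z^2 − 25 = (z + 5)(z - 5), so |z^2 − 25| = |z + 5|·|z - 5|.
Restrict δ ≤ 1. Then |z + 5| < 1 gives |z| < 6, so by the triangle inequality |z - 5| ≤ 6 + 5 = 11.
Hence |z^2 − 25| ≤ 11|z + 5|, which is < ϵ once |z + 5| < ϵ/11.
Take δ = min(1, ϵ/11). If 0 < |z + 5| < δ then both bounds hold and |z^2 − 25| ≤ 11|z + 5| < 11·(ϵ/11) = ϵ.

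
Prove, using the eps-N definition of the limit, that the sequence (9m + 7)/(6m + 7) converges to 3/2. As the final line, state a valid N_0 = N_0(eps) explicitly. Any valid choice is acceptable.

Let eps > 0. For m ≥ 1, |(9m + 7)/(6m + 7) − (3/2)| = |-21|/(6(6m + 7)) = 21/(6(6m + 7)).
Since 6m + 7 ≥ 6m for m ≥ 1, this is ≤ 21/(6·6m) = (7/12)/m.
So |(9m + 7)/(6m + 7) − (3/2)| < eps whenever m > (7/12)/eps.
Take N_0 = (7/12)/eps. If m > N_0 then |(9m + 7)/(6m + 7) − (3/2)| ≤ (7/12)/m < eps.

N_0 = (7/12)/eps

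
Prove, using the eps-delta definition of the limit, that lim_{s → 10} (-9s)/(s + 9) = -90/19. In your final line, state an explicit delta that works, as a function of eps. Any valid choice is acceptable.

Let eps > 0 be given. We want delta > 0 with 0 < |s − 10| < delta ⇒ |(-9s)/(s + 9) + 90/19| < eps.
Combining over a common denominator, (-9s)/(s + 9) + 90/19 = [(-9s)·19 − (-90)·(s + 9)] / [19·(s + 9)] = -81(s − 10) / (19(s + 9)).
So |(-9s)/(s + 9) + 90/19| = 81|s − 10| / (19·|s + 9|).
Require delta ≤ 19/2, so |s + 9| ≥ |19| − |s − 10| > 19 − 19/2 = 19/2.
Hence |(-9s)/(s + 9) + 90/19| < 81|s − 10|/(19·(19/2)) = (162/361)|s − 10|, which is < eps once |s − 10| < (361/162)eps.
Take delta = min(19/2, (361/162)eps). Then 0 < |s − 10| < delta forces both bounds, so |(-9s)/(s + 9) + 90/19| < eps.

delta = min(19/2, (361/162)eps)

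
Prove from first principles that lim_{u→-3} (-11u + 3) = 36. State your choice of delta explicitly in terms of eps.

Let eps > 0. We need delta > 0 so that 0 < |u + 3| < delta implies |(-11u + 3) − 36| < eps.
Since (-11u + 3) − 36 = -11(u + 3), we have |(-11u + 3) − 36| = 11|u + 3|.
Thus it suffices that |u + 3| < eps/11.
Choosing delta = eps/11 gives |(-11u + 3) − 36| = 11|u + 3| < eps whenever |u + 3| < delta.

delta = eps/11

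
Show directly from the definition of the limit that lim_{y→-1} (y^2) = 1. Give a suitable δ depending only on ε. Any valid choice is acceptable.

Fix ε > 0. We seek δ > 0 with 0 < |y + 1| < δ ⇒ |y^2 − 1| < ε.
Factor: y^2 − 1 = (y + 1)(y - 1), so |y^2 − 1| = |y + 1|·|y - 1|.
Impose δ ≤ 1 so that |y| < 2; then |y - 1| ≤ 3.
Hence |y^2 − 1| ≤ 3|y + 1|, which is < ε once |y + 1| < ε/3.
Take δ = min(1, ε/3). If 0 < |y + 1| < δ then both bounds hold and |y^2 − 1| ≤ 3|y + 1| < 3·(ε/3) = ε.

δ = min(1, ε/3)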